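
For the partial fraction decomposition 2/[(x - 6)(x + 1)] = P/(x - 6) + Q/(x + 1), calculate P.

Cover-up at x = 6: P = 2/(6 + 1) = 2/7


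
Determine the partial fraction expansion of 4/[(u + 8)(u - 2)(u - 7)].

Using cover-up method: A = 2/75, B = -2/25, C = 4/75
Result: (2/75)/(u + 8) - (2/25)/(u - 2) + (4/75)/(u - 7)


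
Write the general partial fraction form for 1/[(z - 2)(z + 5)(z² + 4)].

Two linear + quadratic: A/(z - 2) + B/(z + 5) + (Cz + D)/(z² + 4)


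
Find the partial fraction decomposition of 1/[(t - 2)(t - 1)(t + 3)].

Using cover-up method: A = 1/5, B = -1/4, C = 1/20
Result: (1/5)/(t - 2) - (1/4)/(t - 1) + (1/20)/(t + 3)


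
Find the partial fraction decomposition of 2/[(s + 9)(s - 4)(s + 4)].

Using cover-up method: α = 2/65, β = 1/52, γ = -1/20
Result: (2/65)/(s + 9) + (1/52)/(s - 4) - (1/20)/(s + 4)


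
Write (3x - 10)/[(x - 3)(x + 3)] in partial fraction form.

At x=3: P = (3·3 - 10)/(3 + 3) = -1/6. At x=-3: Q = (3·(-3) - 10)/(-3 - 3) = 19/6
Result: (-1/6)/(x - 3) + (19/6)/(x + 3)


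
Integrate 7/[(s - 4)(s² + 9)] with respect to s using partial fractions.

Cover-up at s=4: P = 7/(4²+9) = 7/25. Coeff matching: Q = -7/25, R = -28/25. Decomposition: (7/25)/(s - 4) - ((7/25)s + 28/25)/(s² + 9). Integrate: linear → ln, quadratic → (1/2)ln + arctan: (7/25) ln|(s - 4)| - (7/50) ln(s² + 9) - (28/75) arctan(s/3) + C


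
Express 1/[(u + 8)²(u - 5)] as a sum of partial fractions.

Cover-up at u=5: R = 1/(5 + 8)² = 1/169. Cover-up at u=-8: Q = 1/(-8 - 5) = -1/13. Comparing u² coeff: P = -R = -1/169
Result: (-1/169)/(u + 8) - (1/13)/(u + 8)² + (1/169)/(u - 5)


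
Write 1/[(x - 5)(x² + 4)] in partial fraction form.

Cover-up at x = 5: A = 1/(5² + 4) = 1/29. Then B = -A = -1/29, C = -A·(0 + 5) = -5/29
Result: (1/29)/(x - 5) - ((1/29)x + 5/29)/(x² + 4)


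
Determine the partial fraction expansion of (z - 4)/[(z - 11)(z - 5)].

At z=11: P = (1·11 - 4)/(11 - 5) = 7/6. At z=5: Q = (1·5 - 4)/(5 - 11) = -1/6
Result: (7/6)/(z - 11) - (1/6)/(z - 5)


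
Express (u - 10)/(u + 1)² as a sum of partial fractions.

(u - 10) = α(u + 1) + β. At u = -1: β = 1·(-1) - 10 = -11. Coeff of u: α = 1
Result: 1/(u + 1) - 11/(u + 1)²


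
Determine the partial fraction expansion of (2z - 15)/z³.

(2z - 15) = Pz² + Qz + R. At z = 0: R = 2·0 - 15 = -15. Coefficients: P = 0, Q = 2
Result: 2/z² - 15/z³


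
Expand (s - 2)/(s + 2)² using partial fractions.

(s - 2) = A(s + 2) + B. At s = -2: B = 1·(-2) - 2 = -4. Coeff of s: A = 1
Result: 1/(s + 2) - 4/(s + 2)²


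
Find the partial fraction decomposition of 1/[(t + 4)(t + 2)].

1/(t + 4)(t + 2) = P/(t + 4) + Q/(t + 2). P = 1/(-4 + 2) = -1/2, Q = 1/(-2 + 4) = 1/2
Result: (-1/2)/(t + 4) + (1/2)/(t + 2)


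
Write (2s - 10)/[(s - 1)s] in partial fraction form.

At s=1: P = (2·1 - 10)/(1 - 0) = -8. At s=0: Q = (2·0 - 10)/(0 - 1) = 10
Result: -8/(s - 1) + 10/s


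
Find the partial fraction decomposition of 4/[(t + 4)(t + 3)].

4/(t + 4)(t + 3) = A/(t + 4) + B/(t + 3). A = 4/(-4 + 3) = -4, B = 4/(-3 + 4) = 4
Result: -4/(t + 4) + 4/(t + 3)


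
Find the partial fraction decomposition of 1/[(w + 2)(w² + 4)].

Cover-up at w = -2: α = 1/((-2)² + 4) = 1/8. Then β = -α = -1/8, γ = -α·(0 - 2) = 1/4
Result: (1/8)/(w + 2) - ((1/8)w - 1/4)/(w² + 4)


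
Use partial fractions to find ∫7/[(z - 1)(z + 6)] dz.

Decompose: 7/[(z - 1)(z + 6)] = 1/(z - 1) - 1/(z + 6). Integrate each term: ln|(z - 1)| - ln|(z + 6)| + C


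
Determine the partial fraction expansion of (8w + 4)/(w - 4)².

(8w + 4) = α(w - 4) + β. At w = 4: β = 8·4 + 4 = 36. Coeff of w: α = 8
Result: 8/(w - 4) + 36/(w - 4)²


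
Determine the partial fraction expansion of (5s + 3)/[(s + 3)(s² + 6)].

At s=-3: α = (5·(-3) + 3)/((-3)² + 6) = -4/5. β = -α = 4/5, γ = 5 - (-3)·α = 13/5
Result: (-4/5)/(s + 3) + ((4/5)s + 13/5)/(s² + 6)


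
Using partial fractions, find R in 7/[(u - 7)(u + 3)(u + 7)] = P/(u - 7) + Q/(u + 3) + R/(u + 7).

Cover-up at u = -7: R = 7/[(-7 - 7)(-7 + 3)] = 7/[(-14)(-4)] = 7/56 = 1/8


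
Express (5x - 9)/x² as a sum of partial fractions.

(5x - 9) = Px + Q. At x = 0: Q = 5·0 - 9 = -9. Coeff of x: P = 5
Result: 5/x - 9/x²


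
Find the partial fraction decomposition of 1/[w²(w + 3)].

Cover-up at w=-3: γ = 1/(-3 - 0)² = 1/9. Cover-up at w=0: β = 1/(0 + 3) = 1/3. Comparing w² coeff: α = -γ = -1/9
Result: (-1/9)/w + (1/3)/w² + (1/9)/(w + 3)


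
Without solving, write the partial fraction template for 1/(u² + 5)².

Repeated quadratic factor: (Au + B)/(u² + 5) + (Cu + D)/(u² + 5)²


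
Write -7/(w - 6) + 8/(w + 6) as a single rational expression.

Common denominator (w - 6)(w + 6). Numerator: -7(w + 6) + 8(w - 6) = (-7w - 42) + (8w - 48) = w - 90
Result: (w - 90)/[(w - 6)(w + 6)]


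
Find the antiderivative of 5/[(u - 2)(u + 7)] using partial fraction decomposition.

Decompose: 5/[(u - 2)(u + 7)] = (5/9)/(u - 2) - (5/9)/(u + 7). Integrate each term: (5/9) ln|(u - 2)| - (5/9) ln|(u + 7)| + C


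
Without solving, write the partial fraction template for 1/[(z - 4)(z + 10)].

Distinct linear factors: P/(z - 4) + Q/(z + 10)


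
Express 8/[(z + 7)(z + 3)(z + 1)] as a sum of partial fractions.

Using cover-up method: α = 1/3, β = -1, γ = 2/3
Result: (1/3)/(z + 7) - 1/(z + 3) + (2/3)/(z + 1)


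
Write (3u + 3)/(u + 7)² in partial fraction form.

(3u + 3) = P(u + 7) + Q. At u = -7: Q = 3·(-7) + 3 = -18. Coeff of u: P = 3
Result: 3/(u + 7) - 18/(u + 7)²


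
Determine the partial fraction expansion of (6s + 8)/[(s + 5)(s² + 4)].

At s=-5: P = (6·(-5) + 8)/((-5)² + 4) = -22/29. Q = -P = 22/29, R = 6 - (-5)·P = 64/29
Result: (-22/29)/(s + 5) + ((22/29)s + 64/29)/(s² + 4)


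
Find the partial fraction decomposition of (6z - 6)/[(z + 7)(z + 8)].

At z=-7: P = (6·(-7) - 6)/(-7 + 8) = -48. At z=-8: Q = (6·(-8) - 6)/(-8 + 7) = 54
Result: -48/(z + 7) + 54/(z + 8)


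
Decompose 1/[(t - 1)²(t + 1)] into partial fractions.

Cover-up at t=-1: γ = 1/(-1 - 1)² = 1/4. Cover-up at t=1: β = 1/(1 + 1) = 1/2. Comparing t² coeff: α = -γ = -1/4
Result: (-1/4)/(t - 1) + (1/2)/(t - 1)² + (1/4)/(t + 1)


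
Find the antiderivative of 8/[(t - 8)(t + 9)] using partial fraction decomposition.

Decompose: 8/[(t - 8)(t + 9)] = (8/17)/(t - 8) - (8/17)/(t + 9). Integrate each term: (8/17) ln|(t - 8)| - (8/17) ln|(t + 9)| + C


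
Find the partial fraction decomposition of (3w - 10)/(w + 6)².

(3w - 10) = A(w + 6) + B. At w = -6: B = 3·(-6) - 10 = -28. Coeff of w: A = 3
Result: 3/(w + 6) - 28/(w + 6)²


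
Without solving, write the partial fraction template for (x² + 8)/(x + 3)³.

Repeated linear factor (power 3): α/(x + 3) + β/(x + 3)² + γ/(x + 3)³


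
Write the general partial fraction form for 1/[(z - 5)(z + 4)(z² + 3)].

Two linear + quadratic: A/(z - 5) + B/(z + 4) + (Cz + D)/(z² + 3)


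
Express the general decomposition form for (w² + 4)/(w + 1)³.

Repeated linear factor (power 3): P/(w + 1) + Q/(w + 1)² + R/(w + 1)³


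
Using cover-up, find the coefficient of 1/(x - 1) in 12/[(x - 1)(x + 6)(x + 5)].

Cover (x - 1), set x=1: 12/[(1 + 6)(1 + 5)] = 2/7


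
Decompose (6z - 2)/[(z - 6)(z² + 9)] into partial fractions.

At z=6: P = (6·6 - 2)/(6² + 9) = 34/45. Q = -P = -34/45, R = 6 - 6·P = 22/15
Result: (34/45)/(z - 6) - ((34/45)z - 22/15)/(z² + 9)


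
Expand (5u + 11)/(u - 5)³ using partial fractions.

(5u + 11) = α(u - 5)² + β(u - 5) + γ. At u = 5: γ = 5·5 + 11 = 36. Coefficients: α = 0, β = 5
Result: 5/(u - 5)² + 36/(u - 5)³


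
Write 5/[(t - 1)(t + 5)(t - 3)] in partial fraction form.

Using cover-up method: α = -5/12, β = 5/48, γ = 5/16
Result: (-5/12)/(t - 1) + (5/48)/(t + 5) + (5/16)/(t - 3)


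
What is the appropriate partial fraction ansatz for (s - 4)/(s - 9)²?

Repeated linear factor: A/(s - 9) + B/(s - 9)²


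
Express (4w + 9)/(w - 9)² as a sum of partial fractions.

(4w + 9) = α(w - 9) + β. At w = 9: β = 4·9 + 9 = 45. Coeff of w: α = 4
Result: 4/(w - 9) + 45/(w - 9)²


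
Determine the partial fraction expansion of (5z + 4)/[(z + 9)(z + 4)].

At z=-9: A = (5·(-9) + 4)/(-9 + 4) = 41/5. At z=-4: B = (5·(-4) + 4)/(-4 + 9) = -16/5
Result: (41/5)/(z + 9) - (16/5)/(z + 4)


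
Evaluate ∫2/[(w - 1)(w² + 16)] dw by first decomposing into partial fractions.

Cover-up at w=1: A = 2/(1²+16) = 2/17. Coeff matching: B = -2/17, C = -2/17. Decomposition: (2/17)/(w - 1) - ((2/17)w + 2/17)/(w² + 16). Integrate: linear → ln, quadratic → (1/2)ln + arctan: (2/17) ln|(w - 1)| - (1/17) ln(w² + 16) - (1/34) arctan(w/4) + C


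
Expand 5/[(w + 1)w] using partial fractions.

5/(w + 1)w = α/(w + 1) + β/w. α = 5/(-1 - 0) = -5, β = 5/(0 + 1) = 5
Result: -5/(w + 1) + 5/w


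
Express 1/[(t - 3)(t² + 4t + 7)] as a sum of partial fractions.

Cover-up at t = 3: α = 1/(3² + 4·3 + 7) = 1/28. Then β = -α = -1/28, γ = -α·(4 + 3) = -1/4
Result: (1/28)/(t - 3) - ((1/28)t + 1/4)/(t² + 4t + 7)


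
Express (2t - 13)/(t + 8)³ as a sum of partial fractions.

(2t - 13) = P(t + 8)² + Q(t + 8) + R. At t = -8: R = 2·(-8) - 13 = -29. Coefficients: P = 0, Q = 2
Result: 2/(t + 8)² - 29/(t + 8)³


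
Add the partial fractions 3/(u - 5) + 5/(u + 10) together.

Common denominator (u - 5)(u + 10). Numerator: 3(u + 10) + 5(u - 5) = (3u + 30) + (5u - 25) = 8u + 5
Result: (8u + 5)/[(u - 5)(u + 10)]


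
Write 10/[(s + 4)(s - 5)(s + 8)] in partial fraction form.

Using cover-up method: A = -5/18, B = 10/117, C = 5/26
Result: (-5/18)/(s + 4) + (10/117)/(s - 5) + (5/26)/(s + 8)


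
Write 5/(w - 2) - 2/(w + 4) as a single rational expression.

Common denominator (w - 2)(w + 4). Numerator: 5(w + 4) - 2(w - 2) = (5w + 20) - (2w - 4) = 3w + 24
Result: (3w + 24)/[(w - 2)(w + 4)]


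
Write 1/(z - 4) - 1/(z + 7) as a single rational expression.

Common denominator (z - 4)(z + 7). Numerator: 1(z + 7) - 1(z - 4) = (z + 7) - (z - 4) = 11
Result: (11)/[(z - 4)(z + 7)]


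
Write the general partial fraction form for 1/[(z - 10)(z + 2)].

Distinct linear factors: A/(z - 10) + B/(z + 2)


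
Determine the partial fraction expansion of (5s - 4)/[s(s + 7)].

At s=0: P = (5·0 - 4)/(0 + 7) = -4/7. At s=-7: Q = (5·(-7) - 4)/(-7 - 0) = 39/7
Result: (-4/7)/s + (39/7)/(s + 7)


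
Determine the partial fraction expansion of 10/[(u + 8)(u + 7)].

10/(u + 8)(u + 7) = A/(u + 8) + B/(u + 7). A = 10/(-8 + 7) = -10, B = 10/(-7 + 8) = 10
Result: -10/(u + 8) + 10/(u + 7)


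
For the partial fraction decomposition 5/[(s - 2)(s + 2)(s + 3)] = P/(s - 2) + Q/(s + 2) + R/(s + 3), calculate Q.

Cover-up at s = -2: Q = 5/[(-2 - 2)(-2 + 3)] = 5/[(-4)(1)] = -5/4


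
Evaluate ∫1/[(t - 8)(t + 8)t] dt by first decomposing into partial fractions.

Cover-up: α = 1/128, β = 1/128, γ = -1/64. Decomposition: (1/128)/(t - 8) + (1/128)/(t + 8) - (1/64)/t. Integrate each term: (1/128) ln|(t - 8)| + (1/128) ln|(t + 8)| - (1/64) ln|t| + C


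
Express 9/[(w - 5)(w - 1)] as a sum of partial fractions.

9/(w - 5)(w - 1) = P/(w - 5) + Q/(w - 1). P = 9/(5 - 1) = 9/4, Q = 9/(1 - 5) = -9/4
Result: (9/4)/(w - 5) - (9/4)/(w - 1)


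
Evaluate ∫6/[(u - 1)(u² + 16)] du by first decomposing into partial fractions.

Cover-up at u=1: A = 6/(1²+16) = 6/17. Coeff matching: B = -6/17, C = -6/17. Decomposition: (6/17)/(u - 1) - ((6/17)u + 6/17)/(u² + 16). Integrate: linear → ln, quadratic → (1/2)ln + arctan: (6/17) ln|(u - 1)| - (3/17) ln(u² + 16) - (3/34) arctan(u/4) + C


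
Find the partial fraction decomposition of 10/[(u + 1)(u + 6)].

10/(u + 1)(u + 6) = α/(u + 1) + β/(u + 6). α = 10/(-1 + 6) = 2, β = 10/(-6 + 1) = -2
Result: 2/(u + 1) - 2/(u + 6)


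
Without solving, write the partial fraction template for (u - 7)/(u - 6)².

Repeated linear factor: α/(u - 6) + β/(u - 6)²


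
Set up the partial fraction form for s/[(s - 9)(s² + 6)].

Linear + irreducible quadratic: P/(s - 9) + (Qs + R)/(s² + 6)


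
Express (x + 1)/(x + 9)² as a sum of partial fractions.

(x + 1) = A(x + 9) + B. At x = -9: B = 1·(-9) + 1 = -8. Coeff of x: A = 1
Result: 1/(x + 9) - 8/(x + 9)²


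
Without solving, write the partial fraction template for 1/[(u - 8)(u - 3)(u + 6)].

Three distinct linear factors: α/(u - 8) + β/(u - 3) + γ/(u + 6)


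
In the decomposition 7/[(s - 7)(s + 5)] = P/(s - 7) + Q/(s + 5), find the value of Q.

Cover-up at s = -5: Q = 7/(-5 - 7) = -7/12


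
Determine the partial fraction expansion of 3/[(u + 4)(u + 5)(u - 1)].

Using cover-up method: α = -3/5, β = 1/2, γ = 1/10
Result: (-3/5)/(u + 4) + (1/2)/(u + 5) + (1/10)/(u - 1)


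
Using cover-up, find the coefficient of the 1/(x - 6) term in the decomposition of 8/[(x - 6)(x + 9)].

Cover (x - 6), set x=6: 8/((x + 9) at x=6) = 8/(15) = 8/15


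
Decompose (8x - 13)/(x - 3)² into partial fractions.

(8x - 13) = A(x - 3) + B. At x = 3: B = 8·3 - 13 = 11. Coeff of x: A = 8
Result: 8/(x - 3) + 11/(x - 3)²


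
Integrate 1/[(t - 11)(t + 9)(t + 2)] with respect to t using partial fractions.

Cover-up: A = 1/260, B = 1/140, C = -1/91. Decomposition: (1/260)/(t - 11) + (1/140)/(t + 9) - (1/91)/(t + 2). Integrate each term: (1/260) ln|(t - 11)| + (1/140) ln|(t + 9)| - (1/91) ln|(t + 2)| + C


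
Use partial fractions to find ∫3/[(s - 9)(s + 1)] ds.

Decompose: 3/[(s - 9)(s + 1)] = (3/10)/(s - 9) - (3/10)/(s + 1). Integrate each term: (3/10) ln|(s - 9)| - (3/10) ln|(s + 1)| + C


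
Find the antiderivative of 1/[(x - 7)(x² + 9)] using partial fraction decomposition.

Cover-up at x=7: P = 1/(7²+9) = 1/58. Coeff matching: Q = -1/58, R = -7/58. Decomposition: (1/58)/(x - 7) - ((1/58)x + 7/58)/(x² + 9). Integrate: linear → ln, quadratic → (1/2)ln + arctan: (1/58) ln|(x - 7)| - (1/116) ln(x² + 9) - (7/174) arctan(x/3) + C


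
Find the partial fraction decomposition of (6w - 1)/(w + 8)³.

(6w - 1) = P(w + 8)² + Q(w + 8) + R. At w = -8: R = 6·(-8) - 1 = -49. Coefficients: P = 0, Q = 6
Result: 6/(w + 8)² - 49/(w + 8)³


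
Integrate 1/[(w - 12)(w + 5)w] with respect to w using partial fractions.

Cover-up: P = 1/204, Q = 1/85, R = -1/60. Decomposition: (1/204)/(w - 12) + (1/85)/(w + 5) - (1/60)/w. Integrate each term: (1/204) ln|(w - 12)| + (1/85) ln|(w + 5)| - (1/60) ln|w| + C


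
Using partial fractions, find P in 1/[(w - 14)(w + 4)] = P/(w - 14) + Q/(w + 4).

Cover-up at w = 14: P = 1/(14 + 4) = 1/18


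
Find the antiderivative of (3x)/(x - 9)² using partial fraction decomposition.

Decompose: P = 3, Q = 3·9 + 0 = 27, so (3x)/(x - 9)² = 3/(x - 9) + 27/(x - 9)². Integrate: ∫ P/(x - 9) dx = 3 ln|(x - 9)|; ∫ Q/(x - 9)² dx = -27/(x - 9). Sum: 3 ln|(x - 9)| - 27/(x - 9) + C


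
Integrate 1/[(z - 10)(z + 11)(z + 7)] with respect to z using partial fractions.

Cover-up: A = 1/357, B = 1/84, C = -1/68. Decomposition: (1/357)/(z - 10) + (1/84)/(z + 11) - (1/68)/(z + 7). Integrate each term: (1/357) ln|(z - 10)| + (1/84) ln|(z + 11)| - (1/68) ln|(z + 7)| + C


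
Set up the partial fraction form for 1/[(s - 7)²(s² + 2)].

Repeated linear + quadratic: P/(s - 7) + Q/(s - 7)² + (Rs + S)/(s² + 2)


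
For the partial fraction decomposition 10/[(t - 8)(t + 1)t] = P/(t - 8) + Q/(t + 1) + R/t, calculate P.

Cover-up at t = 8: P = 10/[(8 + 1)(8 - 0)] = 10/[(9)(8)] = 10/72 = 5/36


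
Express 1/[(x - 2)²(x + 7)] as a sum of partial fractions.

Cover-up at x=-7: γ = 1/(-7 - 2)² = 1/81. Cover-up at x=2: β = 1/(2 + 7) = 1/9. Comparing x² coeff: α = -γ = -1/81
Result: (-1/81)/(x - 2) + (1/9)/(x - 2)² + (1/81)/(x + 7)


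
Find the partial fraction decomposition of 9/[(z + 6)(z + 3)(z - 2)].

Using cover-up method: A = 3/8, B = -3/5, C = 9/40
Result: (3/8)/(z + 6) - (3/5)/(z + 3) + (9/40)/(z - 2)


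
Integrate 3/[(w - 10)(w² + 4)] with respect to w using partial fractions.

Cover-up at w=10: α = 3/(10²+4) = 3/104. Coeff matching: β = -3/104, γ = -15/52. Decomposition: (3/104)/(w - 10) - ((3/104)w + 15/52)/(w² + 4). Integrate: linear → ln, quadratic → (1/2)ln + arctan: (3/104) ln|(w - 10)| - (3/208) ln(w² + 4) - (15/104) arctan(w/2) + C


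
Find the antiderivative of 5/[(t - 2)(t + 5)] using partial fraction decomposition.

Decompose: 5/[(t - 2)(t + 5)] = (5/7)/(t - 2) - (5/7)/(t + 5). Integrate each term: (5/7) ln|(t - 2)| - (5/7) ln|(t + 5)| + C


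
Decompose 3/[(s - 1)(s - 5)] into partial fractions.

3/(s - 1)(s - 5) = P/(s - 1) + Q/(s - 5). P = 3/(1 - 5) = -3/4, Q = 3/(5 - 1) = 3/4
Result: (-3/4)/(s - 1) + (3/4)/(s - 5)


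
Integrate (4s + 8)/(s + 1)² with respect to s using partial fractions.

Decompose: P = 4, Q = 4·(-1) + 8 = 4, so (4s + 8)/(s + 1)² = 4/(s + 1) + 4/(s + 1)². Integrate: ∫ P/(s + 1) ds = 4 ln|(s + 1)|; ∫ Q/(s + 1)² ds = -4/(s + 1). Sum: 4 ln|(s + 1)| - 4/(s + 1) + C


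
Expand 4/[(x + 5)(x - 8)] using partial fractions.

4/(x + 5)(x - 8) = α/(x + 5) + β/(x - 8). α = 4/(-5 - 8) = -4/13, β = 4/(8 + 5) = 4/13
Result: (-4/13)/(x + 5) + (4/13)/(x - 8)


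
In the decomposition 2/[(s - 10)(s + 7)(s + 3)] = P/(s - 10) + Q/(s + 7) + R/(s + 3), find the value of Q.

Cover-up at s = -7: Q = 2/[(-7 - 10)(-7 + 3)] = 2/[(-17)(-4)] = 2/68 = 1/34


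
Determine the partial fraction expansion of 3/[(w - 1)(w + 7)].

3/(w - 1)(w + 7) = P/(w - 1) + Q/(w + 7). P = 3/(1 + 7) = 3/8, Q = 3/(-7 - 1) = -3/8
Result: (3/8)/(w - 1) - (3/8)/(w + 7)


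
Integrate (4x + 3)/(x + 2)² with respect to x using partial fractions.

Decompose: A = 4, B = 4·(-2) + 3 = -5, so (4x + 3)/(x + 2)² = 4/(x + 2) - 5/(x + 2)². Integrate: ∫ A/(x + 2) dx = 4 ln|(x + 2)|; ∫ B/(x + 2)² dx = 5/(x + 2). Sum: 4 ln|(x + 2)| + 5/(x + 2) + C


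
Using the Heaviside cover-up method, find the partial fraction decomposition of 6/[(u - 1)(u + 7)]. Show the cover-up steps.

Cover (u - 1): set u=1, get α = 6/(1 + 7) = 3/4. Cover (u + 7): set u=-7, get β = 6/(-7 - 1) = -3/4.
Result: (3/4)/(u - 1) - (3/4)/(u + 7)


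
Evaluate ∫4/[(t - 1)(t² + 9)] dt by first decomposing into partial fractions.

Cover-up at t=1: A = 4/(1²+9) = 2/5. Coeff matching: B = -2/5, C = -2/5. Decomposition: (2/5)/(t - 1) - ((2/5)t + 2/5)/(t² + 9). Integrate: linear → ln, quadratic → (1/2)ln + arctan: (2/5) ln|(t - 1)| - (1/5) ln(t² + 9) - (2/15) arctan(t/3) + C


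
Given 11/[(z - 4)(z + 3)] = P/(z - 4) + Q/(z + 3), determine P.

Cover-up at z = 4: P = 11/(4 + 3) = 11/7


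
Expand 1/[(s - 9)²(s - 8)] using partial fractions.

Cover-up at s=8: γ = 1/(8 - 9)² = 1. Cover-up at s=9: β = 1/(9 - 8) = 1. Comparing s² coeff: α = -γ = -1
Result: -1/(s - 9) + 1/(s - 9)² + 1/(s - 8)


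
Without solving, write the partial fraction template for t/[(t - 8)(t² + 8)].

Linear + irreducible quadratic: α/(t - 8) + (βt + γ)/(t² + 8)


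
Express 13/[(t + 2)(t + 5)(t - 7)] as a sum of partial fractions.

Using cover-up method: P = -13/27, Q = 13/36, R = 13/108
Result: (-13/27)/(t + 2) + (13/36)/(t + 5) + (13/108)/(t - 7)


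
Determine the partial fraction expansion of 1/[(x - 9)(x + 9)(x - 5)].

Using cover-up method: α = 1/72, β = 1/252, γ = -1/56
Result: (1/72)/(x - 9) + (1/252)/(x + 9) - (1/56)/(x - 5)


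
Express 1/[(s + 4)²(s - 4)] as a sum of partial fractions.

Cover-up at s=4: C = 1/(4 + 4)² = 1/64. Cover-up at s=-4: B = 1/(-4 - 4) = -1/8. Comparing s² coeff: A = -C = -1/64
Result: (-1/64)/(s + 4) - (1/8)/(s + 4)² + (1/64)/(s - 4)


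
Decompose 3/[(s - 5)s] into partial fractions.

3/(s - 5)s = A/(s - 5) + B/s. A = 3/(5 - 0) = 3/5, B = 3/(0 - 5) = -3/5
Result: (3/5)/(s - 5) - (3/5)/s


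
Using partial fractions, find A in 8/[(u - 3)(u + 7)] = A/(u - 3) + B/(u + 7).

Cover-up at u = 3: A = 8/(3 + 7) = 8/10 = 4/5


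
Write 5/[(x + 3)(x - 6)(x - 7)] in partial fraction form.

Using cover-up method: A = 1/18, B = -5/9, C = 1/2
Result: (1/18)/(x + 3) - (5/9)/(x - 6) + (1/2)/(x - 7)


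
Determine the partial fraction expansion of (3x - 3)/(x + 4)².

(3x - 3) = P(x + 4) + Q. At x = -4: Q = 3·(-4) - 3 = -15. Coeff of x: P = 3
Result: 3/(x + 4) - 15/(x + 4)²


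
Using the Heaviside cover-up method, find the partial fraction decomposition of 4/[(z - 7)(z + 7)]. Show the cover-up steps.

Cover (z - 7): set z=7, get α = 4/(7 + 7) = 2/7. Cover (z + 7): set z=-7, get β = 4/(-7 - 7) = -2/7.
Result: (2/7)/(z - 7) - (2/7)/(z + 7)


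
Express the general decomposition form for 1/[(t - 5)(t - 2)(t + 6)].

Three distinct linear factors: A/(t - 5) + B/(t - 2) + C/(t + 6)


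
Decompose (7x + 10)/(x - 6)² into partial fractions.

(7x + 10) = P(x - 6) + Q. At x = 6: Q = 7·6 + 10 = 52. Coeff of x: P = 7
Result: 7/(x - 6) + 52/(x - 6)²


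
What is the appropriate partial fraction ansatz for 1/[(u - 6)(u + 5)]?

Distinct linear factors: α/(u - 6) + β/(u + 5)


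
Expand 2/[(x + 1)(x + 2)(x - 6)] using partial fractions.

Using cover-up method: A = -2/7, B = 1/4, C = 1/28
Result: (-2/7)/(x + 1) + (1/4)/(x + 2) + (1/28)/(x - 6)


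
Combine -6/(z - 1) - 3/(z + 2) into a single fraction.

Common denominator (z - 1)(z + 2). Numerator: -6(z + 2) - 3(z - 1) = (-6z - 12) - (3z - 3) = -9z - 9
Result: (-9z - 9)/[(z - 1)(z + 2)]


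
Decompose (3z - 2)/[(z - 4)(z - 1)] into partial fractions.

At z=4: A = (3·4 - 2)/(4 - 1) = 10/3. At z=1: B = (3·1 - 2)/(1 - 4) = -1/3
Result: (10/3)/(z - 4) - (1/3)/(z - 1)


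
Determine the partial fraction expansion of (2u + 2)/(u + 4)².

(2u + 2) = A(u + 4) + B. At u = -4: B = 2·(-4) + 2 = -6. Coeff of u: A = 2
Result: 2/(u + 4) - 6/(u + 4)²


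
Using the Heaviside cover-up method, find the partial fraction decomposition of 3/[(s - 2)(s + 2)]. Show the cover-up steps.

Cover (s - 2): set s=2, get α = 3/(2 + 2) = 3/4. Cover (s + 2): set s=-2, get β = 3/(-2 - 2) = -3/4.
Result: (3/4)/(s - 2) - (3/4)/(s + 2)


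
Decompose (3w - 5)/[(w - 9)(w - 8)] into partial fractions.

At w=9: A = (3·9 - 5)/(9 - 8) = 22. At w=8: B = (3·8 - 5)/(8 - 9) = -19
Result: 22/(w - 9) - 19/(w - 8)


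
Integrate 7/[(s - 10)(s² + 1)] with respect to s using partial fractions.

Cover-up at s=10: A = 7/(10²+1) = 7/101. Coeff matching: B = -7/101, C = -70/101. Decomposition: (7/101)/(s - 10) - ((7/101)s + 70/101)/(s² + 1). Integrate: linear → ln, quadratic → (1/2)ln + arctan: (7/101) ln|(s - 10)| - (7/202) ln(s² + 1) - (70/101) arctan(s) + C


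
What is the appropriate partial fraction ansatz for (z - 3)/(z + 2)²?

Repeated linear factor: P/(z + 2) + Q/(z + 2)²


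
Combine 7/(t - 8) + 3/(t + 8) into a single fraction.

Common denominator (t - 8)(t + 8). Numerator: 7(t + 8) + 3(t - 8) = (7t + 56) + (3t - 24) = 10t + 32
Result: (10t + 32)/[(t - 8)(t + 8)]


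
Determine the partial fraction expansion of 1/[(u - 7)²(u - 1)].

Cover-up at u=1: C = 1/(1 - 7)² = 1/36. Cover-up at u=7: B = 1/(7 - 1) = 1/6. Comparing u² coeff: A = -C = -1/36
Result: (-1/36)/(u - 7) + (1/6)/(u - 7)² + (1/36)/(u - 1)


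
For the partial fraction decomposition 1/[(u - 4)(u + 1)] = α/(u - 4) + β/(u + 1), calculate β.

Cover-up at u = -1: β = 1/(-1 - 4) = -1/5


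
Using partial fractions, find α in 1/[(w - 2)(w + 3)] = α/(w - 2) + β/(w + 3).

Cover-up at w = 2: α = 1/(2 + 3) = 1/5


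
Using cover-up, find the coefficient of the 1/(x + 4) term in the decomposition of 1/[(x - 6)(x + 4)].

Cover (x + 4), set x=-4: 1/((x - 6) at x=-4) = 1/(-10) = -1/10


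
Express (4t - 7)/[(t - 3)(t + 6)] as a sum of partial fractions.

At t=3: A = (4·3 - 7)/(3 + 6) = 5/9. At t=-6: B = (4·(-6) - 7)/(-6 - 3) = 31/9
Result: (5/9)/(t - 3) + (31/9)/(t + 6)


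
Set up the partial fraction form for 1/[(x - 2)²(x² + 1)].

Repeated linear + quadratic: P/(x - 2) + Q/(x - 2)² + (Rx + S)/(x² + 1)


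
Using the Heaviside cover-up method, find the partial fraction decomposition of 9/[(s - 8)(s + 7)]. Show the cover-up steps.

Cover (s - 8): set s=8, get α = 9/(8 + 7) = 3/5. Cover (s + 7): set s=-7, get β = 9/(-7 - 8) = -3/5.
Result: (3/5)/(s - 8) - (3/5)/(s + 7)


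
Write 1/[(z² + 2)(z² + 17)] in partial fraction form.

Coefficient matching gives α = γ = 0, β = 1/(17-2) = 1/15, δ = -β = -1/15
Result: (1/15)/(z² + 2) - (1/15)/(z² + 17)


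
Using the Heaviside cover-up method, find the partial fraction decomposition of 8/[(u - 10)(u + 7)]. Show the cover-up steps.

Cover (u - 10): set u=10, get P = 8/(10 + 7) = 8/17. Cover (u + 7): set u=-7, get Q = 8/(-7 - 10) = -8/17.
Result: (8/17)/(u - 10) - (8/17)/(u + 7)


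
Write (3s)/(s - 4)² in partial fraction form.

(3s) = α(s - 4) + β. At s = 4: β = 3·4 + 0 = 12. Coeff of s: α = 3
Result: 3/(s - 4) + 12/(s - 4)²


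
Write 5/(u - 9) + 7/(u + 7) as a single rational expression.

Common denominator (u - 9)(u + 7). Numerator: 5(u + 7) + 7(u - 9) = (5u + 35) + (7u - 63) = 12u - 28
Result: (12u - 28)/[(u - 9)(u + 7)]


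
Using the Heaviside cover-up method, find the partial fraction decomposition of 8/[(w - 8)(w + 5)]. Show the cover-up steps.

Cover (w - 8): set w=8, get A = 8/(8 + 5) = 8/13. Cover (w + 5): set w=-5, get B = 8/(-5 - 8) = -8/13.
Result: (8/13)/(w - 8) - (8/13)/(w + 5)


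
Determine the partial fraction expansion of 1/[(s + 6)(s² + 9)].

Cover-up at s = -6: α = 1/((-6)² + 9) = 1/45. Then β = -α = -1/45, γ = -α·(0 - 6) = 2/15
Result: (1/45)/(s + 6) - ((1/45)s - 2/15)/(s² + 9)


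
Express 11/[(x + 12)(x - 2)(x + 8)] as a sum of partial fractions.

Using cover-up method: P = 11/56, Q = 11/140, R = -11/40
Result: (11/56)/(x + 12) + (11/140)/(x - 2) - (11/40)/(x + 8)


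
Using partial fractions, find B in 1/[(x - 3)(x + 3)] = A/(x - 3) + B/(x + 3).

Cover-up at x = -3: B = 1/(-3 - 3) = -1/6


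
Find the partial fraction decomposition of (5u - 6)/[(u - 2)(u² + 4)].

At u=2: P = (5·2 - 6)/(2² + 4) = 1/2. Q = -P = -1/2, R = 5 - 2·P = 4
Result: (1/2)/(u - 2) - ((1/2)u - 4)/(u² + 4)


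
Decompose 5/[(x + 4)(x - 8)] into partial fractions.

5/(x + 4)(x - 8) = P/(x + 4) + Q/(x - 8). P = 5/(-4 - 8) = -5/12, Q = 5/(8 + 4) = 5/12
Result: (-5/12)/(x + 4) + (5/12)/(x - 8)


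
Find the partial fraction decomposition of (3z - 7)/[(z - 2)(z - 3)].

At z=2: P = (3·2 - 7)/(2 - 3) = 1. At z=3: Q = (3·3 - 7)/(3 - 2) = 2
Result: 1/(z - 2) + 2/(z - 3)


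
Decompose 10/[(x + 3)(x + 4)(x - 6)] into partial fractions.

Using cover-up method: A = -10/9, B = 1, C = 1/9
Result: (-10/9)/(x + 3) + 1/(x + 4) + (1/9)/(x - 6)


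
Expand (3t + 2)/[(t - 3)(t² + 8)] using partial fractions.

At t=3: P = (3·3 + 2)/(3² + 8) = 11/17. Q = -P = -11/17, R = 3 - 3·P = 18/17
Result: (11/17)/(t - 3) - ((11/17)t - 18/17)/(t² + 8)


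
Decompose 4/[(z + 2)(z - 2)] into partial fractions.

4/(z + 2)(z - 2) = P/(z + 2) + Q/(z - 2). P = 4/(-2 - 2) = -1, Q = 4/(2 + 2) = 1
Result: -1/(z + 2) + 1/(z - 2)


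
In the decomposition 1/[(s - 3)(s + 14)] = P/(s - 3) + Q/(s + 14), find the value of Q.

Cover-up at s = -14: Q = 1/(-14 - 3) = -1/17


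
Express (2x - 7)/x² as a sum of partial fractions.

(2x - 7) = Ax + B. At x = 0: B = 2·0 - 7 = -7. Coeff of x: A = 2
Result: 2/x - 7/x²


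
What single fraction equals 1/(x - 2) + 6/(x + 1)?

Common denominator (x - 2)(x + 1). Numerator: 1(x + 1) + 6(x - 2) = (x + 1) + (6x - 12) = 7x - 11
Result: (7x - 11)/[(x - 2)(x + 1)]


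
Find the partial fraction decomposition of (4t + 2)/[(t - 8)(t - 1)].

At t=8: P = (4·8 + 2)/(8 - 1) = 34/7. At t=1: Q = (4·1 + 2)/(1 - 8) = -6/7
Result: (34/7)/(t - 8) - (6/7)/(t - 1)


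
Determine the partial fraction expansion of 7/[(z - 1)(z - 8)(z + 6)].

Using cover-up method: α = -1/7, β = 1/14, γ = 1/14
Result: (-1/7)/(z - 1) + (1/14)/(z - 8) + (1/14)/(z + 6)


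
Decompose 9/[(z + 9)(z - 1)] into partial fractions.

9/(z + 9)(z - 1) = P/(z + 9) + Q/(z - 1). P = 9/(-9 - 1) = -9/10, Q = 9/(1 + 9) = 9/10
Result: (-9/10)/(z + 9) + (9/10)/(z - 1)


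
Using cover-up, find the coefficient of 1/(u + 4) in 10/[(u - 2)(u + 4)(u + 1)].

Cover (u + 4), set u=-4: 10/[(-4 - 2)(-4 + 1)] = 5/9


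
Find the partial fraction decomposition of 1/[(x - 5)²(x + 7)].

Cover-up at x=-7: R = 1/(-7 - 5)² = 1/144. Cover-up at x=5: Q = 1/(5 + 7) = 1/12. Comparing x² coeff: P = -R = -1/144
Result: (-1/144)/(x - 5) + (1/12)/(x - 5)² + (1/144)/(x + 7)


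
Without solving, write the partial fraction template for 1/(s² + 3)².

Repeated quadratic factor: (αs + β)/(s² + 3) + (γs + δ)/(s² + 3)²


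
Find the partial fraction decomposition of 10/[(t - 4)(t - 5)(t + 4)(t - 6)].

Using Heaviside cover-up: (5/8)/(t - 4) - (10/9)/(t - 5) - (1/72)/(t + 4) + (1/2)/(t - 6)


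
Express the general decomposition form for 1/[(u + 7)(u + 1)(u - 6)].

Three distinct linear factors: A/(u + 7) + B/(u + 1) + C/(u - 6)


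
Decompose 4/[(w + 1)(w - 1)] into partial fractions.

4/(w + 1)(w - 1) = α/(w + 1) + β/(w - 1). α = 4/(-1 - 1) = -2, β = 4/(1 + 1) = 2
Result: -2/(w + 1) + 2/(w - 1)


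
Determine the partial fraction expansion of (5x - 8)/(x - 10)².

(5x - 8) = P(x - 10) + Q. At x = 10: Q = 5·10 - 8 = 42. Coeff of x: P = 5
Result: 5/(x - 10) + 42/(x - 10)²


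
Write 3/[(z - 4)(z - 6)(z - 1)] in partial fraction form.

Using cover-up method: α = -1/2, β = 3/10, γ = 1/5
Result: (-1/2)/(z - 4) + (3/10)/(z - 6) + (1/5)/(z - 1)


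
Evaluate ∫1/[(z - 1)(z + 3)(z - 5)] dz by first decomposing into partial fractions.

Cover-up: α = -1/16, β = 1/32, γ = 1/32. Decomposition: (-1/16)/(z - 1) + (1/32)/(z + 3) + (1/32)/(z - 5). Integrate each term: (-1/16) ln|(z - 1)| + (1/32) ln|(z + 3)| + (1/32) ln|(z - 5)| + C


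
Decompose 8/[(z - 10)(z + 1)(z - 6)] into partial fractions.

Using cover-up method: A = 2/11, B = 8/77, C = -2/7
Result: (2/11)/(z - 10) + (8/77)/(z + 1) - (2/7)/(z - 6)


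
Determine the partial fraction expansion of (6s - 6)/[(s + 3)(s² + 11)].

At s=-3: α = (6·(-3) - 6)/((-3)² + 11) = -6/5. β = -α = 6/5, γ = 6 - (-3)·α = 12/5
Result: (-6/5)/(s + 3) + ((6/5)s + 12/5)/(s² + 11)


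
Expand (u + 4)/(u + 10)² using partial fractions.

(u + 4) = P(u + 10) + Q. At u = -10: Q = 1·(-10) + 4 = -6. Coeff of u: P = 1
Result: 1/(u + 10) - 6/(u + 10)²


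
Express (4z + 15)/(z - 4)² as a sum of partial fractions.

(4z + 15) = A(z - 4) + B. At z = 4: B = 4·4 + 15 = 31. Coeff of z: A = 4
Result: 4/(z - 4) + 31/(z - 4)²


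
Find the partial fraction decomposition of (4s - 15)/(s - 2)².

(4s - 15) = α(s - 2) + β. At s = 2: β = 4·2 - 15 = -7. Coeff of s: α = 4
Result: 4/(s - 2) - 7/(s - 2)²


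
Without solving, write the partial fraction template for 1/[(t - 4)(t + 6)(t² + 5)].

Two linear + quadratic: α/(t - 4) + β/(t + 6) + (γt + δ)/(t² + 5)


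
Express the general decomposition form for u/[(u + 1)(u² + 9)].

Linear + irreducible quadratic: A/(u + 1) + (Bu + C)/(u² + 9)


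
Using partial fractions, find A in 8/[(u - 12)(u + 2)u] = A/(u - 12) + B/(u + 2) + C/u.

Cover-up at u = 12: A = 8/[(12 + 2)(12 - 0)] = 8/[(14)(12)] = 8/168 = 1/21


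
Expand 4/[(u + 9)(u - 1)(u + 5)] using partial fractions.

Using cover-up method: A = 1/10, B = 1/15, C = -1/6
Result: (1/10)/(u + 9) + (1/15)/(u - 1) - (1/6)/(u + 5)


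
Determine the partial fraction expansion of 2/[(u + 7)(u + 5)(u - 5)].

Using cover-up method: P = 1/12, Q = -1/10, R = 1/60
Result: (1/12)/(u + 7) - (1/10)/(u + 5) + (1/60)/(u - 5)


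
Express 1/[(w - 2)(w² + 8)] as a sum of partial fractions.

Cover-up at w = 2: α = 1/(2² + 8) = 1/12. Then β = -α = -1/12, γ = -α·(0 + 2) = -1/6
Result: (1/12)/(w - 2) - ((1/12)w + 1/6)/(w² + 8)


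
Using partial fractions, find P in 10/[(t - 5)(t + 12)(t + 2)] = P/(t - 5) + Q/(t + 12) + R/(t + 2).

Cover-up at t = 5: P = 10/[(5 + 12)(5 + 2)] = 10/[(17)(7)] = 10/119


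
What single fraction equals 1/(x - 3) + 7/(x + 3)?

Common denominator (x - 3)(x + 3). Numerator: 1(x + 3) + 7(x - 3) = (x + 3) + (7x - 21) = 8x - 18
Result: (8x - 18)/[(x - 3)(x + 3)]


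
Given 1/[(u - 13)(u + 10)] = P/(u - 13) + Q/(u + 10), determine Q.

Cover-up at u = -10: Q = 1/(-10 - 13) = -1/23


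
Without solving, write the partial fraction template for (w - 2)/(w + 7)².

Repeated linear factor: P/(w + 7) + Q/(w + 7)²


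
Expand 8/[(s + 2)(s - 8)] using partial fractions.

8/(s + 2)(s - 8) = A/(s + 2) + B/(s - 8). A = 8/(-2 - 8) = -4/5, B = 8/(8 + 2) = 4/5
Result: (-4/5)/(s + 2) + (4/5)/(s - 8)


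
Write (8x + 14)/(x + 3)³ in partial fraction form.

(8x + 14) = α(x + 3)² + β(x + 3) + γ. At x = -3: γ = 8·(-3) + 14 = -10. Coefficients: α = 0, β = 8
Result: 8/(x + 3)² - 10/(x + 3)³


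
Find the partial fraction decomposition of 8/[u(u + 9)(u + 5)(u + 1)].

Using Heaviside cover-up: (8/45)/u - (1/36)/(u + 9) + (1/10)/(u + 5) - (1/4)/(u + 1)


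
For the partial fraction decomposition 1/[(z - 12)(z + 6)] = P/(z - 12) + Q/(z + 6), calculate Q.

Cover-up at z = -6: Q = 1/(-6 - 12) = -1/18


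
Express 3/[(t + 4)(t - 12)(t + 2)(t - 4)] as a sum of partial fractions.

Using Heaviside cover-up: (-3/256)/(t + 4) + (3/1792)/(t - 12) + (1/56)/(t + 2) - (1/128)/(t - 4)


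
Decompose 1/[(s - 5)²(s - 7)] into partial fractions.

Cover-up at s=7: C = 1/(7 - 5)² = 1/4. Cover-up at s=5: B = 1/(5 - 7) = -1/2. Comparing s² coeff: A = -C = -1/4
Result: (-1/4)/(s - 5) - (1/2)/(s - 5)² + (1/4)/(s - 7)


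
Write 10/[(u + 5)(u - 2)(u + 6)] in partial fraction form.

Using cover-up method: α = -10/7, β = 5/28, γ = 5/4
Result: (-10/7)/(u + 5) + (5/28)/(u - 2) + (5/4)/(u + 6)


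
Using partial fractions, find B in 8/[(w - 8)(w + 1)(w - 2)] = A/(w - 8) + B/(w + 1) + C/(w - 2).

Cover-up at w = -1: B = 8/[(-1 - 8)(-1 - 2)] = 8/[(-9)(-3)] = 8/27


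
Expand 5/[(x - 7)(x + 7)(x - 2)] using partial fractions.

Using cover-up method: A = 1/14, B = 5/126, C = -1/9
Result: (1/14)/(x - 7) + (5/126)/(x + 7) - (1/9)/(x - 2)


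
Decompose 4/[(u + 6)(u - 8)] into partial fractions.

4/(u + 6)(u - 8) = A/(u + 6) + B/(u - 8). A = 4/(-6 - 8) = -2/7, B = 4/(8 + 6) = 2/7
Result: (-2/7)/(u + 6) + (2/7)/(u - 8)


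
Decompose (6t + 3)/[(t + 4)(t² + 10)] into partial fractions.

At t=-4: α = (6·(-4) + 3)/((-4)² + 10) = -21/26. β = -α = 21/26, γ = 6 - (-4)·α = 36/13
Result: (-21/26)/(t + 4) + ((21/26)t + 36/13)/(t² + 10)


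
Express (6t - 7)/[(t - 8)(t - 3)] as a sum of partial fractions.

At t=8: A = (6·8 - 7)/(8 - 3) = 41/5. At t=3: B = (6·3 - 7)/(3 - 8) = -11/5
Result: (41/5)/(t - 8) - (11/5)/(t - 3)


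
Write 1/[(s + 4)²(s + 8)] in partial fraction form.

Cover-up at s=-8: γ = 1/(-8 + 4)² = 1/16. Cover-up at s=-4: β = 1/(-4 + 8) = 1/4. Comparing s² coeff: α = -γ = -1/16
Result: (-1/16)/(s + 4) + (1/4)/(s + 4)² + (1/16)/(s + 8)


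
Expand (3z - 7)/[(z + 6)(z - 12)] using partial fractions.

At z=-6: P = (3·(-6) - 7)/(-6 - 12) = 25/18. At z=12: Q = (3·12 - 7)/(12 + 6) = 29/18
Result: (25/18)/(z + 6) + (29/18)/(z - 12)


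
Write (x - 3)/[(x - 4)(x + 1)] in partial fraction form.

At x=4: A = (1·4 - 3)/(4 + 1) = 1/5. At x=-1: B = (1·(-1) - 3)/(-1 - 4) = 4/5
Result: (1/5)/(x - 4) + (4/5)/(x + 1)


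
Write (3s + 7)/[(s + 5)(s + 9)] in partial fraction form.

At s=-5: A = (3·(-5) + 7)/(-5 + 9) = -2. At s=-9: B = (3·(-9) + 7)/(-9 + 5) = 5
Result: -2/(s + 5) + 5/(s + 9)


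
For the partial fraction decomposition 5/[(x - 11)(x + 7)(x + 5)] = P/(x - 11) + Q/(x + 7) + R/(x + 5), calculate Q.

Cover-up at x = -7: Q = 5/[(-7 - 11)(-7 + 5)] = 5/[(-18)(-2)] = 5/36


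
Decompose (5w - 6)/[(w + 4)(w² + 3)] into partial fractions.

At w=-4: A = (5·(-4) - 6)/((-4)² + 3) = -26/19. B = -A = 26/19, C = 5 - (-4)·A = -9/19
Result: (-26/19)/(w + 4) + ((26/19)w - 9/19)/(w² + 3)


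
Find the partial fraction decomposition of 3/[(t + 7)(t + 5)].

3/(t + 7)(t + 5) = A/(t + 7) + B/(t + 5). A = 3/(-7 + 5) = -3/2, B = 3/(-5 + 7) = 3/2
Result: (-3/2)/(t + 7) + (3/2)/(t + 5)


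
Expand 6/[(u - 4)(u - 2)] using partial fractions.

6/(u - 4)(u - 2) = A/(u - 4) + B/(u - 2). A = 6/(4 - 2) = 3, B = 6/(2 - 4) = -3
Result: 3/(u - 4) - 3/(u - 2)


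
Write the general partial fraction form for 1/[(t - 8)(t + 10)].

Distinct linear factors: α/(t - 8) + β/(t + 10)


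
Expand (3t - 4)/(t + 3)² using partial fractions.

(3t - 4) = A(t + 3) + B. At t = -3: B = 3·(-3) - 4 = -13. Coeff of t: A = 3
Result: 3/(t + 3) - 13/(t + 3)²


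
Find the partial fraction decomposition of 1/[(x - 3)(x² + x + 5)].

Cover-up at x = 3: α = 1/(3² + 1·3 + 5) = 1/17. Then β = -α = -1/17, γ = -α·(1 + 3) = -4/17
Result: (1/17)/(x - 3) - ((1/17)x + 4/17)/(x² + x + 5)


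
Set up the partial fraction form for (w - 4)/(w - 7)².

Repeated linear factor: A/(w - 7) + B/(w - 7)²


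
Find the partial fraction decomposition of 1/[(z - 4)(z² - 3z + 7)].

Cover-up at z = 4: A = 1/(4² - 3·4 + 7) = 1/11. Then B = -A = -1/11, C = -A·(-3 + 4) = -1/11
Result: (1/11)/(z - 4) - ((1/11)z + 1/11)/(z² - 3z + 7)


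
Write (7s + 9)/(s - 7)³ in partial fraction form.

(7s + 9) = A(s - 7)² + B(s - 7) + C. At s = 7: C = 7·7 + 9 = 58. Coefficients: A = 0, B = 7
Result: 7/(s - 7)² + 58/(s - 7)³


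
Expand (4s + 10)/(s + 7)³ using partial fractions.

(4s + 10) = A(s + 7)² + B(s + 7) + C. At s = -7: C = 4·(-7) + 10 = -18. Coefficients: A = 0, B = 4
Result: 4/(s + 7)² - 18/(s + 7)³


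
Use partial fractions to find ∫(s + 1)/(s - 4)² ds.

Decompose: A = 1, B = 1·4 + 1 = 5, so (s + 1)/(s - 4)² = 1/(s - 4) + 5/(s - 4)². Integrate: ∫ A/(s - 4) ds = ln|(s - 4)|; ∫ B/(s - 4)² ds = -5/(s - 4). Sum: ln|(s - 4)| - 5/(s - 4) + C


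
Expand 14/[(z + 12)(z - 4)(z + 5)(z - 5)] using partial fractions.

Using Heaviside cover-up: (-1/136)/(z + 12) - (7/72)/(z - 4) + (1/45)/(z + 5) + (7/85)/(z - 5)


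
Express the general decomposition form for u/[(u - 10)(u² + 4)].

Linear + irreducible quadratic: P/(u - 10) + (Qu + R)/(u² + 4)


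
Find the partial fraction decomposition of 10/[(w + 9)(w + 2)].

10/(w + 9)(w + 2) = α/(w + 9) + β/(w + 2). α = 10/(-9 + 2) = -10/7, β = 10/(-2 + 9) = 10/7
Result: (-10/7)/(w + 9) + (10/7)/(w + 2)


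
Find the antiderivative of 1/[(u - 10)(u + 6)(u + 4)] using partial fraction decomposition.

Cover-up: P = 1/224, Q = 1/32, R = -1/28. Decomposition: (1/224)/(u - 10) + (1/32)/(u + 6) - (1/28)/(u + 4). Integrate each term: (1/224) ln|(u - 10)| + (1/32) ln|(u + 6)| - (1/28) ln|(u + 4)| + C


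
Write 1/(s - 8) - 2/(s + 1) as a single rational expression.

Common denominator (s - 8)(s + 1). Numerator: 1(s + 1) - 2(s - 8) = (s + 1) - (2s - 16) = -s + 17
Result: (-s + 17)/[(s - 8)(s + 1)]


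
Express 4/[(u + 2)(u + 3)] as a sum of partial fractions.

4/(u + 2)(u + 3) = A/(u + 2) + B/(u + 3). A = 4/(-2 + 3) = 4, B = 4/(-3 + 2) = -4
Result: 4/(u + 2) - 4/(u + 3)


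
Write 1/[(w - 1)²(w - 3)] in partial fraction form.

Cover-up at w=3: γ = 1/(3 - 1)² = 1/4. Cover-up at w=1: β = 1/(1 - 3) = -1/2. Comparing w² coeff: α = -γ = -1/4
Result: (-1/4)/(w - 1) - (1/2)/(w - 1)² + (1/4)/(w - 3)


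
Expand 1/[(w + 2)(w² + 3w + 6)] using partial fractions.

Cover-up at w = -2: P = 1/((-2)² + 3·(-2) + 6) = 1/4. Then Q = -P = -1/4, R = -P·(3 - 2) = -1/4
Result: (1/4)/(w + 2) - ((1/4)w + 1/4)/(w² + 3w + 6)
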